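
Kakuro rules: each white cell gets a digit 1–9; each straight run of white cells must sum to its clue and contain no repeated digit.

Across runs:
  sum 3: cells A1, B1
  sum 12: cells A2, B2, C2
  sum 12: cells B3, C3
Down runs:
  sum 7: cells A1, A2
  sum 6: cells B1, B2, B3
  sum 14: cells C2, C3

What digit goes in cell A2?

6

3 in 2 cells must be {1,2}; 6 in 3 cells must be {1,2,3}.
The 12 across and the 6 down share only 3, so B3 = 3.
C3 = 12 − 3 = 9 completes the 12 across.
C2 = 14 − 9 = 5 completes the 14 down.
B2 = 1: the only remaining digit allowed by both the 12 across and the 6 down.
B1 = 6 − 4 = 2 completes the 6 down.
A2 = 12 − 6 = 6 completes the 12 across.
A1 = 3 − 2 = 1 completes the 3 across.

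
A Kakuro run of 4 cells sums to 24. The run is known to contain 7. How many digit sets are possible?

4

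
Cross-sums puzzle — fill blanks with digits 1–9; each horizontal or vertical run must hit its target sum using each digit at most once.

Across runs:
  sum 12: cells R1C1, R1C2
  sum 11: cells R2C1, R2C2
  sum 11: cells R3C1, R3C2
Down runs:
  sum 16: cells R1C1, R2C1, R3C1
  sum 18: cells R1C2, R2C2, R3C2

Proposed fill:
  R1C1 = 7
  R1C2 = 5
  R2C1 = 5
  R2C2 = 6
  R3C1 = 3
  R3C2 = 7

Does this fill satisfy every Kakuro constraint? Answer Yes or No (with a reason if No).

No — the across run R3C1–R3C2 sums to 10, not 11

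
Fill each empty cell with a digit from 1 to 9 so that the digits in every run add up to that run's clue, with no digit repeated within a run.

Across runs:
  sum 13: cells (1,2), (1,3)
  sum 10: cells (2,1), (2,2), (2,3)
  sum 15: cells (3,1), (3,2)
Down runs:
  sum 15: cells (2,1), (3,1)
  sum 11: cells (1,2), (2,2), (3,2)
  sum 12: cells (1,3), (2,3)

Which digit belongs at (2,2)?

1

Nothing is forced directly, so branch on (2,1), whose candidates are 6 or 7. If (2,1) = 7: then (2,3) would have to be in {1,2} for the 10 across but in {3,4,5,7,8,9} for the 12 down — contradiction. So (2,1) = 6.
(2,3) = 3: the only remaining digit allowed by both the 10 across and the 12 down.
(3,1) = 15 − 6 = 9 completes the 15 down.
(3,2) = 15 − 9 = 6 completes the 15 across.
(1,2) = 4: the only remaining digit allowed by both the 13 across and the 11 down.
(1,3) = 13 − 4 = 9 completes the 13 across.
(2,2) = 10 − 9 = 1 completes the 10 across.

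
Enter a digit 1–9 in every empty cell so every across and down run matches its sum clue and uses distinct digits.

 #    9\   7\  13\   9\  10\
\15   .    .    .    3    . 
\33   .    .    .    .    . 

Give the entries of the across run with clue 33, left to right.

15 in 5 cells must be {1,2,3,4,5}.
R2C4 = 9 − 3 = 6 completes the 9 down.
R2C2 = 3: the only remaining digit allowed by both the 33 across and the 7 down.
R1C2 = 7 − 3 = 4 completes the 7 down.
R1C3 = 5: the only remaining digit allowed by both the 15 across and the 13 down.
R2C3 = 13 − 5 = 8 completes the 13 down.
Given what's placed, R2C1 must be 7 to fit the 33 across and 9 down.
R2C5 = 33 − 24 = 9 completes the 33 across.

7, 3, 8, 6, 9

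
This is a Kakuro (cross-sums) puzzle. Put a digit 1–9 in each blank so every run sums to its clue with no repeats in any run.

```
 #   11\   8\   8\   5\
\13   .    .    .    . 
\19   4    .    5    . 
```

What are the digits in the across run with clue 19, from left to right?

4, 7, 5, 3

R1C1 = 11 − 4 = 7 completes the 11 down.
R1C3 = 8 − 5 = 3 completes the 8 down.
No cell is forced outright now. R1C2 can only be 1 or 2 (the digits allowed by both its 13 across and its 8 down). If R1C2 = 2: that forces R1C4 = 1, after which R2C2 would have to be in {1,2,3,7,8,9} for the 19 across but in {6} for the 8 down — contradiction. So R1C2 = 1.
R1C4 = 13 − 11 = 2 completes the 13 across.
R2C2 = 8 − 1 = 7 completes the 8 down.
R2C4 = 19 − 16 = 3 completes the 19 across.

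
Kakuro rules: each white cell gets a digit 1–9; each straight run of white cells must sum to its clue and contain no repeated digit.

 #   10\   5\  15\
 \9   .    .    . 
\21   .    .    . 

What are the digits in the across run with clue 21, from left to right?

8 4 9

The 9 across and the 15 down share only 6, so R1C3 = 6.
The 21 across and the 5 down share only 4, so R2C2 = 4.
R2C3 = 15 − 6 = 9 completes the 15 down.
R1C2 = 5 − 4 = 1 completes the 5 down.
R2C1 = 21 − 13 = 8 completes the 21 across.
R1C1 = 9 − 7 = 2 completes the 9 across.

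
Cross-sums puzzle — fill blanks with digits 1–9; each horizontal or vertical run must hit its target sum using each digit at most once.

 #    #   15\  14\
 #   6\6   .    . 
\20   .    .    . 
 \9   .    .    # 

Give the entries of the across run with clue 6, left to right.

1, 5

The 6 across and the 14 down share only 5, so R1C3 = 5.
R2C3 = 14 − 5 = 9 completes the 14 down.
R1C2 = 6 − 5 = 1 completes the 6 across.
No cell is forced outright now. R2C1 can only be 4 or 5 (the digits allowed by both its 20 across and its 6 down). If R2C1 = 4: then R2C2 would have to be in {7} for the 20 across but in {5,6,8,9} for the 15 down — contradiction. So R2C1 = 5.
R2C2 = 20 − 14 = 6 completes the 20 across.
R3C1 = 6 − 5 = 1 completes the 6 down.
R3C2 = 9 − 1 = 8 completes the 9 across.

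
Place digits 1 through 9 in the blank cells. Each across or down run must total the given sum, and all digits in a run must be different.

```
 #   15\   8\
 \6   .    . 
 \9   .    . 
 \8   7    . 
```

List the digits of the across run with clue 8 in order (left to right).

R3C2 = 8 − 7 = 1 completes the 8 across.
No cell is forced outright now. R1C1 can only be 2 or 5 (the digits allowed by both its 6 across and its 15 down). If R1C1 = 5: then R1C2 would have to be in {1} for the 6 across but in {2,3,4,5} for the 8 down — contradiction. So R1C1 = 2.
R1C2 = 6 − 2 = 4 completes the 6 across.
R2C1 = 15 − 9 = 6 completes the 15 down.
R2C2 = 9 − 6 = 3 completes the 9 across.

7 1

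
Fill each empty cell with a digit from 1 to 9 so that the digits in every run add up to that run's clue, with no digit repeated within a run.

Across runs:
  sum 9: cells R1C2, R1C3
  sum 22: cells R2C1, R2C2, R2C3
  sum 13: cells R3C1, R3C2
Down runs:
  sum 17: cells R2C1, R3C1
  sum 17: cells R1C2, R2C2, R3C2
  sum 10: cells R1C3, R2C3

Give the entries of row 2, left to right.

17 in 2 cells must be {8,9}.
Nothing is forced directly, so branch on R2C1, whose candidates are 8 or 9. If R2C1 = 9: that forces R3C1 = 8, R3C2 = 5, R2C2 = 8, after which R2C3 would have to be in {5} for the 22 across but in {1,2,3,4,6,7,8,9} for the 10 down — contradiction. So R2C1 = 8.
R2C3 = 9: the only remaining digit allowed by both the 22 across and the 10 down.
R3C1 = 17 − 8 = 9 completes the 17 down.
R3C2 = 13 − 9 = 4 completes the 13 across.
R1C3 = 10 − 9 = 1 completes the 10 down.
R2C2 = 22 − 17 = 5 completes the 22 across.
R1C2 = 9 − 1 = 8 completes the 9 across.

8, 5, 9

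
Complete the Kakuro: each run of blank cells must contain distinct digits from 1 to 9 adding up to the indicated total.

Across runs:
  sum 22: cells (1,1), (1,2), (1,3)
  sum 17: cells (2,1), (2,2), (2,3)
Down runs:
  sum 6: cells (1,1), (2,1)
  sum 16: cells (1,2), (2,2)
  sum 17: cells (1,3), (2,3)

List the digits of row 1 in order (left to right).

16 in 2 cells must be {7,9}; 17 in 2 cells must be {8,9}.
The 22 across and the 6 down share only 5, so (1,1) = 5.
Given what's placed, (1,2) must be 9 to fit the 22 across and 16 down.
(1,3) = 22 − 14 = 8 completes the 22 across.
(2,1) = 6 − 5 = 1 completes the 6 down.
(2,2) = 16 − 9 = 7 completes the 16 down.
(2,3) = 17 − 8 = 9 completes the 17 across.

5, 9, 8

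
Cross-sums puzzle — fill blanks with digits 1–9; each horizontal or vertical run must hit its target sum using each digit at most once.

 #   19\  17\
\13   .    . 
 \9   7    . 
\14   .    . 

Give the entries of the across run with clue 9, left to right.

R2C2 = 9 − 7 = 2 completes the 9 across.
Nothing is forced directly, so branch on R3C1, whose candidates are 8 or 9. If R3C1 = 9: then R1C1 would have to be in {4,5,6,7,8,9} for the 13 across but in {3} for the 19 down — contradiction. So R3C1 = 8.
R1C1 = 19 − 15 = 4 completes the 19 down.
R1C2 = 13 − 4 = 9 completes the 13 across.
R3C2 = 14 − 8 = 6 completes the 14 across.

7 2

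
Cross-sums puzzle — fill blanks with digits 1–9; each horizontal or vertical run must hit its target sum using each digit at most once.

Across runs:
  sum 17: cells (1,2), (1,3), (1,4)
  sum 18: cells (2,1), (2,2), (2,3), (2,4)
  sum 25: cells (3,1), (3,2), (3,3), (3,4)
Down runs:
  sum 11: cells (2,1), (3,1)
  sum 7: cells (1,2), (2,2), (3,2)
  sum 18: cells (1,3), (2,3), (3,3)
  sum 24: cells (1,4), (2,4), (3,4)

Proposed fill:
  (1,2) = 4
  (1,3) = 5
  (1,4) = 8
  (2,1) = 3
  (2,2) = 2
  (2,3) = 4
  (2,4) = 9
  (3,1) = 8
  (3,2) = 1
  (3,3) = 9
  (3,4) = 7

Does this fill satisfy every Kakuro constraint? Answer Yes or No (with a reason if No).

Yes

Across: 4+5+8=17; 3+2+4+9=18; 8+1+9+7=25. Down: 3+8=11; 4+2+1=7; 5+4+9=18; 8+9+7=24. No digit repeats within any run.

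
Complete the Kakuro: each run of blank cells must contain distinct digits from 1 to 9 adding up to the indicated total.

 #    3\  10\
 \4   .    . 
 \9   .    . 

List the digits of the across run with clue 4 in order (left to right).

1, 3

4 in 2 cells must be {1,3}; 3 in 2 cells must be {1,2}.
The 4 across and the 3 down share only 1, so R1C1 = 1.
R1C2 = 4 − 1 = 3 completes the 4 across.
R2C1 = 3 − 1 = 2 completes the 3 down.
R2C2 = 9 − 2 = 7 completes the 9 across.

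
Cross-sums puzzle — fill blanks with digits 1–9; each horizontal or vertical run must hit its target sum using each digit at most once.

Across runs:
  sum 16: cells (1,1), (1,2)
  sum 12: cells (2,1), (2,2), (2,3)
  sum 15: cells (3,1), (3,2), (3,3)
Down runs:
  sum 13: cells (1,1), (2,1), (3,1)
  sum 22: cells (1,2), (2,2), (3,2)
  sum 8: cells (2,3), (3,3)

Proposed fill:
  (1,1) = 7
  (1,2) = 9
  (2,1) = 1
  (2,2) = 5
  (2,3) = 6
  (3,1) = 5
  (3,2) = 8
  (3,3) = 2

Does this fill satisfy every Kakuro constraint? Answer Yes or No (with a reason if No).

Yes

Across: 7+9=16; 1+5+6=12; 5+8+2=15. Down: 7+1+5=13; 9+5+8=22; 6+2=8. No digit repeats within any run.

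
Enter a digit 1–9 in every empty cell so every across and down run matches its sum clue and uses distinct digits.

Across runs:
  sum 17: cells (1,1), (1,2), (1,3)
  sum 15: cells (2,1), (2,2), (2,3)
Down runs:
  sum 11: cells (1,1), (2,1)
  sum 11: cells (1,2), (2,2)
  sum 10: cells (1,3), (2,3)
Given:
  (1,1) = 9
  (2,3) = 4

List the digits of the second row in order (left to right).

2 9 4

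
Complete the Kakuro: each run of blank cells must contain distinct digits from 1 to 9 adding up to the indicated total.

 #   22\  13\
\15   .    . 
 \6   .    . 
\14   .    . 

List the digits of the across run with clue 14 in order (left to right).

The 6 across and the 22 down share only 5, so R2C1 = 5.
R2C2 = 6 − 5 = 1 completes the 6 across.
Nothing is forced directly, so branch on R1C1, whose candidates are 8 or 9. If R1C1 = 9: then R1C2 would have to be in {6} for the 15 across but in {3,4,5,7,8,9} for the 13 down — contradiction. So R1C1 = 8.
R1C2 = 15 − 8 = 7 completes the 15 across.
R3C1 = 22 − 13 = 9 completes the 22 down.
R3C2 = 14 − 9 = 5 completes the 14 across.

9 5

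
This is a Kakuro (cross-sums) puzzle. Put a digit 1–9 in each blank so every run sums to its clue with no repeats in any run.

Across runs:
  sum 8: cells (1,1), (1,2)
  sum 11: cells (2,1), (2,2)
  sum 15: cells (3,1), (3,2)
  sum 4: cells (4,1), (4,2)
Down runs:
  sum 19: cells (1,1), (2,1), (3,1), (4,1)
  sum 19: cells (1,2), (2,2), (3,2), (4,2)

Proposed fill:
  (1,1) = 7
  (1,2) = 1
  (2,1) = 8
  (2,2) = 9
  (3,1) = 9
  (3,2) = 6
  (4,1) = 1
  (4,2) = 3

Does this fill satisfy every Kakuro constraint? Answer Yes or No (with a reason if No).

No — the across run (2,1)–(2,2) sums to 17, not 11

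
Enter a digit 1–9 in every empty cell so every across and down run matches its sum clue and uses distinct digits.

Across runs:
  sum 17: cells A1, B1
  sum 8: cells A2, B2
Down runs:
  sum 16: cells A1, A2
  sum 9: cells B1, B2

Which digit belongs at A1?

9

17 in 2 cells must be {8,9}; 16 in 2 cells must be {7,9}.
The 17 across and the 16 down share only 9, so A1 = 9.
B1 = 17 − 9 = 8 completes the 17 across.
A2 = 16 − 9 = 7 completes the 16 down.
B2 = 8 − 7 = 1 completes the 8 across.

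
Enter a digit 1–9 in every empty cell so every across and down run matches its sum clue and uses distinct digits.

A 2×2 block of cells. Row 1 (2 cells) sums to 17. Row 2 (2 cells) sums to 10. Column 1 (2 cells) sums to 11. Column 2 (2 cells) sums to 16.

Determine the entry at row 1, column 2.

17 in 2 cells must be {8,9}; 16 in 2 cells must be {7,9}.
The 17 across and the 16 down share only 9, so (1,2) = 9.
(2,2) = 16 − 9 = 7 completes the 16 down.
(1,1) = 17 − 9 = 8 completes the 17 across.
(2,1) = 10 − 7 = 3 completes the 10 across.

9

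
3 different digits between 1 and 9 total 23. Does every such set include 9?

The only way to make 23 from 3 distinct digits is {6,8,9}, which contains 9.

Yes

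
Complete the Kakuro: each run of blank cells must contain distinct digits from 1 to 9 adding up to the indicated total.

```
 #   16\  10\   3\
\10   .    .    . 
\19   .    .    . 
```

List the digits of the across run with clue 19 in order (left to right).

16 in 2 cells must be {7,9}; 3 in 2 cells must be {1,2}.
The 10 across and the 16 down share only 7, so R1C1 = 7.
R2C1 = 16 − 7 = 9 completes the 16 down.
Given what's placed, R2C3 must be 2 to fit the 19 across and 3 down.
R1C3 = 3 − 2 = 1 completes the 3 down.
R2C2 = 19 − 11 = 8 completes the 19 across.
R1C2 = 10 − 8 = 2 completes the 10 across.

9 8 2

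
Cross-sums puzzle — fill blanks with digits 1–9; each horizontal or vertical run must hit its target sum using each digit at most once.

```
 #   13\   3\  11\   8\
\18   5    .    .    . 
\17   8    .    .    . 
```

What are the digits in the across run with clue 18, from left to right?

5 2 8 3

3 in 2 cells must be {1,2}.
No cell is forced outright now. R1C2 can only be 1 or 2 (the digits allowed by both its 18 across and its 3 down). If R1C2 = 1: that forces R1C4 = 3, R2C2 = 2, after which R2C4 would have to be in {1,3,4,6} for the 17 across but in {5} for the 8 down — contradiction. So R1C2 = 2.
R2C2 = 3 − 2 = 1 completes the 3 down.
Nothing is forced directly, so branch on R1C4, whose candidates are 3 or 7. If R1C4 = 7: that forces R1C3 = 4, after which R2C3 would have to be in {2,3,5,6} for the 17 across but in {7} for the 11 down — contradiction. So R1C4 = 3.
R1C3 = 18 − 10 = 8 completes the 18 across.
R2C3 = 11 − 8 = 3 completes the 11 down.
R2C4 = 17 − 12 = 5 completes the 17 across.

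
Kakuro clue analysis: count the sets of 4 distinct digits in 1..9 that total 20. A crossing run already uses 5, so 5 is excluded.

8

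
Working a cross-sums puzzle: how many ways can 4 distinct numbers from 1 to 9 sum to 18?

11

4 distinct digits from 1–9 sum between 10 and 30.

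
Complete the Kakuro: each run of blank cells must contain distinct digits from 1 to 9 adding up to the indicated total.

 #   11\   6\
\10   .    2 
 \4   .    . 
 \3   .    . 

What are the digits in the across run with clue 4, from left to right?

4 in 2 cells must be {1,3}; 3 in 2 cells must be {1,2}; 6 in 3 cells must be {1,2,3}.
R1C1 = 10 − 2 = 8 completes the 10 across.
Given what's placed, R2C1 must be 1 to fit the 4 across and 11 down.
R2C2 = 4 − 1 = 3 completes the 4 across.
R3C1 = 11 − 9 = 2 completes the 11 down.
R3C2 = 3 − 2 = 1 completes the 3 across.

1, 3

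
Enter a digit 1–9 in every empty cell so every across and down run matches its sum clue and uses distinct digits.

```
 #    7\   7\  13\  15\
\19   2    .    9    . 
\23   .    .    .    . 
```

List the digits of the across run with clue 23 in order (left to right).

5 6 4 8

Given what's placed, R1C4 must be 7 to fit the 19 across and 15 down.
R2C1 = 7 − 2 = 5 completes the 7 down.
R2C3 = 13 − 9 = 4 completes the 13 down.
R2C4 = 15 − 7 = 8 completes the 15 down.
R1C2 = 19 − 18 = 1 completes the 19 across.
R2C2 = 23 − 17 = 6 completes the 23 across.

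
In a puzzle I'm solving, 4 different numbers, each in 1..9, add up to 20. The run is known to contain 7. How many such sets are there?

4 distinct digits from 1–9 sum between 10 and 30.
Keeping only sets containing 7.
Enumerating: {1,3,7,9}, {1,4,7,8}, {2,3,7,8}, {2,5,6,7}, {3,4,6,7}.

5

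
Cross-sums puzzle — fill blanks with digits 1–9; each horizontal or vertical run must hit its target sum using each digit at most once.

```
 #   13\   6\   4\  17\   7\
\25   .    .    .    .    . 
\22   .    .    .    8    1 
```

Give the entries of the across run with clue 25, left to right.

7, 2, 1, 9, 6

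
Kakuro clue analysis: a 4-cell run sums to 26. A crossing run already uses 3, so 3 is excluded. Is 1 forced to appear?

No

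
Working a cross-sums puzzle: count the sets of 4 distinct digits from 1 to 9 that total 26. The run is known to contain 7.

4 distinct digits from 1–9 sum between 10 and 30.
Keeping only sets containing 7.
Enumerating: {2,7,8,9}, {4,6,7,9}, {5,6,7,8}.

3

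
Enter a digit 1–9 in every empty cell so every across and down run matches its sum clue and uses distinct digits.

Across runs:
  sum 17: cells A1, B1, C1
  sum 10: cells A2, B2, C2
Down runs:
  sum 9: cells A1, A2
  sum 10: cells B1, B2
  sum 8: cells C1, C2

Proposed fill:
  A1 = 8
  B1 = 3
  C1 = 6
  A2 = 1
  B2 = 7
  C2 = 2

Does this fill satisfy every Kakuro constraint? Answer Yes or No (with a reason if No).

Across: 8+3+6=17; 1+7+2=10. Down: 8+1=9; 3+7=10; 6+2=8. No digit repeats within any run.

Yes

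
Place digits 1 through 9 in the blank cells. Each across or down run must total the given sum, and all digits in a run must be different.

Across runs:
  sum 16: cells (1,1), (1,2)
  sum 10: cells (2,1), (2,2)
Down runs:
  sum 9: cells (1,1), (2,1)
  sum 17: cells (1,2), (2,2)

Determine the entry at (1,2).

9

16 in 2 cells must be {7,9}; 17 in 2 cells must be {8,9}.
The 16 across and the 9 down share only 7, so (1,1) = 7.
(1,2) = 16 − 7 = 9 completes the 16 across.
(2,1) = 9 − 7 = 2 completes the 9 down.
(2,2) = 10 − 2 = 8 completes the 10 across.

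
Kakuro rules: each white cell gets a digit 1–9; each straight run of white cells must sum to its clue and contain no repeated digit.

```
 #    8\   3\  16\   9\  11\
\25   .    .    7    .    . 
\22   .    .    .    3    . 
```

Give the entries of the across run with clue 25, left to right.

1 2 7 6 9

3 in 2 cells must be {1,2}; 16 in 2 cells must be {7,9}.
R1C4 = 9 − 3 = 6 completes the 9 down.
R2C3 = 16 − 7 = 9 completes the 16 down.
No cell is forced outright now. R1C2 can only be 1 or 2 (the digits allowed by both its 25 across and its 3 down). If R1C2 = 1: that forces R2C2 = 2, R2C5 = 7, after which R1C5 would have to be in {2,3,8,9} for the 25 across but in {4} for the 11 down — contradiction. So R1C2 = 2.
Given what's placed, R1C1 must be 1 to fit the 25 across and 8 down.
R1C5 = 25 − 16 = 9 completes the 25 across.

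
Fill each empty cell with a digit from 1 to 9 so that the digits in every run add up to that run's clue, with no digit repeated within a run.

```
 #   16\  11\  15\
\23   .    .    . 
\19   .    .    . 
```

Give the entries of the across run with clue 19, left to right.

7, 3, 9

23 in 3 cells must be {6,8,9}; 16 in 2 cells must be {7,9}.
The 23 across and the 16 down share only 9, so R1C1 = 9.
R2C1 = 16 − 9 = 7 completes the 16 down.
Nothing is forced directly, so branch on R2C3, whose candidates are 8 or 9. If R2C3 = 8: then R1C3 would have to be in {6,8} for the 23 across but in {7} for the 15 down — contradiction. So R2C3 = 9.
R1C3 = 15 − 9 = 6 completes the 15 down.
R2C2 = 19 − 16 = 3 completes the 19 across.
R1C2 = 23 − 15 = 8 completes the 23 across.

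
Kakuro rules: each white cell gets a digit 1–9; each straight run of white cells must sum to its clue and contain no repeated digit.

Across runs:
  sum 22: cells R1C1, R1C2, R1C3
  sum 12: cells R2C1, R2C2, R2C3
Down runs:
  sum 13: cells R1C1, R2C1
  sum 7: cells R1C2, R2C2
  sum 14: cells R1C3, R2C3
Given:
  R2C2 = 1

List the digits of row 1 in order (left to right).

R1C2 = 7 − 1 = 6 completes the 7 down.
R1C3 = 9: the only remaining digit allowed by both the 22 across and the 14 down.
R2C3 = 14 − 9 = 5 completes the 14 down.
R1C1 = 22 − 15 = 7 completes the 22 across.
R2C1 = 12 − 6 = 6 completes the 12 across.

7, 6, 9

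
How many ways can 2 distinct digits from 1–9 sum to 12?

3

2 distinct digits from 1–9 sum between 3 and 17.
Enumerating: {3,9}, {4,8}, {5,7}.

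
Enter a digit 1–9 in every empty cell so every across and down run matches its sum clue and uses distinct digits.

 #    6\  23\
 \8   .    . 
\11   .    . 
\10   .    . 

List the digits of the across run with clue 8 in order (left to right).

2 6

6 in 3 cells must be {1,2,3}; 23 in 3 cells must be {6,8,9}.
The 8 across and the 23 down share only 6, so R1C2 = 6.
R1C1 = 8 − 6 = 2 completes the 8 across.
Given what's placed, R2C1 must be 3 to fit the 11 across and 6 down.
R2C2 = 11 − 3 = 8 completes the 11 across.
R3C1 = 6 − 5 = 1 completes the 6 down.
R3C2 = 10 − 1 = 9 completes the 10 across.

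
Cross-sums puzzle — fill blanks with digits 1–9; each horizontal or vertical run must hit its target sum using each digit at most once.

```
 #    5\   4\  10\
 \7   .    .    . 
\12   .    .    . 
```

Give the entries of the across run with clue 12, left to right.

7 in 3 cells must be {1,2,4}; 4 in 2 cells must be {1,3}.
The 7 across and the 4 down share only 1, so R1C2 = 1.
R2C2 = 4 − 1 = 3 completes the 4 down.
Nothing is forced directly, so branch on R1C1, whose candidates are 2 or 4. If R1C1 = 2: that forces R1C3 = 4, after which R2C1 would have to be in {1,2,4,5,7,8} for the 12 across but in {3} for the 5 down — contradiction. So R1C1 = 4.
R1C3 = 7 − 5 = 2 completes the 7 across.
R2C1 = 5 − 4 = 1 completes the 5 down.
R2C3 = 12 − 4 = 8 completes the 12 across.

1, 3, 8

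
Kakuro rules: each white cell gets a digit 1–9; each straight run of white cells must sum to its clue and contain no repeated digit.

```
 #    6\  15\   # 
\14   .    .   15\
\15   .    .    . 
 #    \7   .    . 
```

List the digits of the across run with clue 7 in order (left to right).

1 6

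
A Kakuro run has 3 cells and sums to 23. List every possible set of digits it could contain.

3 distinct digits from 1–9 sum between 6 and 24.
Only one set works: {6,8,9}.

{6,8,9}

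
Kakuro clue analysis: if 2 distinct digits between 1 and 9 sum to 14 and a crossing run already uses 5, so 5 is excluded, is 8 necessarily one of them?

Yes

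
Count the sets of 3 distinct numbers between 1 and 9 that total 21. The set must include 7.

2

3 distinct digits from 1–9 sum between 6 and 24.
Keeping only sets containing 7.
Enumerating: {5,7,9}, {6,7,8}.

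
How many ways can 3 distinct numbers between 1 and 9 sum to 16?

8

3 distinct digits from 1–9 sum between 6 and 24.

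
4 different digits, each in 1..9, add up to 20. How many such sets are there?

4 distinct digits from 1–9 sum between 10 and 30.

12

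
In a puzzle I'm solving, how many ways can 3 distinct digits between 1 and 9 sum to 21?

3 distinct digits from 1–9 sum between 6 and 24.
Enumerating: {4,8,9}, {5,7,9}, {6,7,8}.

3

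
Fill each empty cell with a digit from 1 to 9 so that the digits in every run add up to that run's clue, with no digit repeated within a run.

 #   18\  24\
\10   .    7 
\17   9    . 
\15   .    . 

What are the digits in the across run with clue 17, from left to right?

9, 8

17 in 2 cells must be {8,9}; 24 in 3 cells must be {7,8,9}.
R1C1 = 10 − 7 = 3 completes the 10 across.
R2C2 = 17 − 9 = 8 completes the 17 across.
R3C1 = 18 − 12 = 6 completes the 18 down.
R3C2 = 15 − 6 = 9 completes the 15 across.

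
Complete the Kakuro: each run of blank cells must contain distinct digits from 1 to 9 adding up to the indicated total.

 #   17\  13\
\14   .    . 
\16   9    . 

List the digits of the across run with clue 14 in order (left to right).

16 in 2 cells must be {7,9}; 17 in 2 cells must be {8,9}.
R1C1 = 17 − 9 = 8 completes the 17 down.
R1C2 = 14 − 8 = 6 completes the 14 across.
R2C2 = 16 − 9 = 7 completes the 16 across.

8 6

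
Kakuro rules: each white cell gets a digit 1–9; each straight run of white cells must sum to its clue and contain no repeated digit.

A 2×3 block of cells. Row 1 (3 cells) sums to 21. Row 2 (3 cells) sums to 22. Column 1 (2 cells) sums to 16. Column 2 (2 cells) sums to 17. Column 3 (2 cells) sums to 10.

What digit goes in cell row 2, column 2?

16 in 2 cells must be {7,9}; 17 in 2 cells must be {8,9}.
Nothing is forced directly, so branch on (1,2), whose candidates are 8 or 9. If (1,2) = 9: that forces (1,1) = 7, after which (1,3) would have to be in {5} for the 21 across but in {1,2,3,4,6,7,8,9} for the 10 down — contradiction. So (1,2) = 8.
(2,2) = 17 − 8 = 9 completes the 17 down.
Given what's placed, (2,1) must be 7 to fit the 22 across and 16 down.
(2,3) = 22 − 16 = 6 completes the 22 across.
(1,1) = 16 − 7 = 9 completes the 16 down.
(1,3) = 21 − 17 = 4 completes the 21 across.

9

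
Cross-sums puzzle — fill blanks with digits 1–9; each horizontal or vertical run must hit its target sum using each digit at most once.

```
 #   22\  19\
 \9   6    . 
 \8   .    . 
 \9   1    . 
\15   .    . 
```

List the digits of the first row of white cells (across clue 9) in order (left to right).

R1C2 = 9 − 6 = 3 completes the 9 across.
Given what's placed, R2C1 must be 7 to fit the 8 across and 22 down.
R2C2 = 8 − 7 = 1 completes the 8 across.
R3C2 = 9 − 1 = 8 completes the 9 across.
R4C1 = 22 − 14 = 8 completes the 22 down.
R4C2 = 15 − 8 = 7 completes the 15 across.

6 3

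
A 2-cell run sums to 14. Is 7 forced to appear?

No

Counterexample: {5,9} sums to 14 without using 7.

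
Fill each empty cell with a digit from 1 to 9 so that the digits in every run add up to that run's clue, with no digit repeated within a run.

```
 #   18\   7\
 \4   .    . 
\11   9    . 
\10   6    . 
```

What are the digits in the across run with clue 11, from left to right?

4 in 2 cells must be {1,3}; 7 in 3 cells must be {1,2,4}.
R1C1 = 18 − 15 = 3 completes the 18 down.
R1C2 = 4 − 3 = 1 completes the 4 across.
R2C2 = 11 − 9 = 2 completes the 11 across.
R3C2 = 10 − 6 = 4 completes the 10 across.

9 2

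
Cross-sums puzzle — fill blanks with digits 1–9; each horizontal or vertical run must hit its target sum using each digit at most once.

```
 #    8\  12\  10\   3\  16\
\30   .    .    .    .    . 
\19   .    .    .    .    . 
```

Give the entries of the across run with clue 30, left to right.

5 8 9 1 7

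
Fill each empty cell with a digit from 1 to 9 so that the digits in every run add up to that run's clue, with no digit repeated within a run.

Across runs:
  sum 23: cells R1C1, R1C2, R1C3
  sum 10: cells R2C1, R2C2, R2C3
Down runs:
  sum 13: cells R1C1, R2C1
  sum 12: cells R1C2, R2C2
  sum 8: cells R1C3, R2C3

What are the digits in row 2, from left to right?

23 in 3 cells must be {6,8,9}.
The 23 across and the 8 down share only 6, so R1C3 = 6.
R2C3 = 8 − 6 = 2 completes the 8 down.
Nothing is forced directly, so branch on R2C1, whose candidates are 5 or 7. If R2C1 = 7: then R1C1 would have to be in {8,9} for the 23 across but in {6} for the 13 down — contradiction. So R2C1 = 5.
R1C1 = 13 − 5 = 8 completes the 13 down.
R1C2 = 23 − 14 = 9 completes the 23 across.
R2C2 = 10 − 7 = 3 completes the 10 across.

5 3 2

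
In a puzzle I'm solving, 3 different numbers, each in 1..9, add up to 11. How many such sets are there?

5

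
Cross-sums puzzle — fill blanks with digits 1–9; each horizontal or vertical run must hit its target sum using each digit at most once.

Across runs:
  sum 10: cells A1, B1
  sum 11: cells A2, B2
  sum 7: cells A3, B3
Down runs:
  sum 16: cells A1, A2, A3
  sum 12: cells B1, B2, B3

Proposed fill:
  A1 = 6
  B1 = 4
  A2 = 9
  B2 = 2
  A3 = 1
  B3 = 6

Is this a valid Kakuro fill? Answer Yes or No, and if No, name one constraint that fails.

Across: 6+4=10; 9+2=11; 1+6=7. Down: 6+9+1=16; 4+2+6=12. No digit repeats within any run.

Yes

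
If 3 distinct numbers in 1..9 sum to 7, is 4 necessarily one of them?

Yes

The only way to make 7 from 3 distinct digits is {1,2,4}, which contains 4.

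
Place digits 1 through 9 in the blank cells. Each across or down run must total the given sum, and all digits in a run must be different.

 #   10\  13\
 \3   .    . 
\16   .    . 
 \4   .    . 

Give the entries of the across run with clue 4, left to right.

3 in 2 cells must be {1,2}; 16 in 2 cells must be {7,9}; 4 in 2 cells must be {1,3}.
The 16 across and the 10 down share only 7, so R2C1 = 7.
R2C2 = 16 − 7 = 9 completes the 16 across.
Given what's placed, R3C1 must be 1 to fit the 4 across and 10 down.
R3C2 = 4 − 1 = 3 completes the 4 across.
R1C1 = 10 − 8 = 2 completes the 10 down.
R1C2 = 3 − 2 = 1 completes the 3 across.

1, 3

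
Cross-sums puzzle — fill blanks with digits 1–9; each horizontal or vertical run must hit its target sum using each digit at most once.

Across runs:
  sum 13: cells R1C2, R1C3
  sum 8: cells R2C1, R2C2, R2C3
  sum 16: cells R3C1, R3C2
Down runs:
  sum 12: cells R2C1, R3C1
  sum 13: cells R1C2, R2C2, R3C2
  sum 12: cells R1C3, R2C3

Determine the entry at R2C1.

3

16 in 2 cells must be {7,9}.
Nothing is forced directly, so branch on R3C2, whose candidates are 7 or 9. If R3C2 = 9: then R1C2 would have to be in {4,5,6,7,8,9} for the 13 across but in {1,3} for the 13 down — contradiction. So R3C2 = 7.
R3C1 = 16 − 7 = 9 completes the 16 across.
R2C1 = 12 − 9 = 3 completes the 12 down.
R2C3 = 4: the only remaining digit allowed by both the 8 across and the 12 down.
R1C3 = 12 − 4 = 8 completes the 12 down.
R2C2 = 8 − 7 = 1 completes the 8 across.
R1C2 = 13 − 8 = 5 completes the 13 across.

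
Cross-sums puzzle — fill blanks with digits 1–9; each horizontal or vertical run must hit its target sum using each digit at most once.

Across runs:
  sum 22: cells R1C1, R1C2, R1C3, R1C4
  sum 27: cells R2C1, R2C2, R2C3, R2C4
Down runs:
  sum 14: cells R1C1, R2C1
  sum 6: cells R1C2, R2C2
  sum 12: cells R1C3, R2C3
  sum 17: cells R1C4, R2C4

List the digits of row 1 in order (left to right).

17 in 2 cells must be {8,9}.
Nothing is forced directly, so branch on R2C2, whose candidates are 4 or 5. If R2C2 = 5: that forces R1C2 = 1, R2C4 = 9, R1C4 = 8, R2C1 = 6, R2C3 = 7, after which R1C1 would have to be in {4,6,7,9} for the 22 across but in {8} for the 14 down — contradiction. So R2C2 = 4.
R1C2 = 6 − 4 = 2 completes the 6 down.
Nothing is forced directly, so branch on R1C4, whose candidates are 8 or 9. If R1C4 = 8: that forces R2C4 = 9, R2C3 = 8, after which R1C3 would have to be in {3,5,7,9} for the 22 across but in {4} for the 12 down — contradiction. So R1C4 = 9.
R2C4 = 17 − 9 = 8 completes the 17 down.
R2C3 = 9: the only remaining digit allowed by both the 27 across and the 12 down.
R1C3 = 12 − 9 = 3 completes the 12 down.
R2C1 = 27 − 21 = 6 completes the 27 across.
R1C1 = 22 − 14 = 8 completes the 22 across.

8 2 3 9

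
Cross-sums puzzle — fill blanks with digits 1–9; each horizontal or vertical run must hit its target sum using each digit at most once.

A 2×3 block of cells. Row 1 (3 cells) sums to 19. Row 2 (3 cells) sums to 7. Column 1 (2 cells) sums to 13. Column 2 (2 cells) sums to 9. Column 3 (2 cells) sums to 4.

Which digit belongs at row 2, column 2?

7 in 3 cells must be {1,2,4}; 4 in 2 cells must be {1,3}.
The 19 across and the 4 down share only 3, so (1,3) = 3.
The 7 across and the 13 down share only 4, so (2,1) = 4.
(2,3) = 4 − 3 = 1 completes the 4 down.
(1,1) = 13 − 4 = 9 completes the 13 down.
(1,2) = 19 − 12 = 7 completes the 19 across.
(2,2) = 7 − 5 = 2 completes the 7 across.

2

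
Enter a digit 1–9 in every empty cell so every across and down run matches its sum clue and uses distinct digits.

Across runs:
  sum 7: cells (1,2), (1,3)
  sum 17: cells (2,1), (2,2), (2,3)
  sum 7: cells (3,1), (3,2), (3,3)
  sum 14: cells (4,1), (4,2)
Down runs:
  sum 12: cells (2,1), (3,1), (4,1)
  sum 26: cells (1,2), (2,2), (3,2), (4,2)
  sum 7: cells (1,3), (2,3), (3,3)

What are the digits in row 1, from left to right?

7 in 3 cells must be {1,2,4}.
Nothing is forced directly, so branch on (3,2), whose candidates are 2 or 4. If (3,2) = 2: then (1,2) would have to be in {1,2,3,4,5,6} for the 7 across but in {7,8,9} for the 26 down — contradiction. So (3,2) = 4.
Nothing is forced directly, so branch on (1,2), whose candidates are 5 or 6. If (1,2) = 5: that forces (1,3) = 2, (3,3) = 1, (2,3) = 4, (3,1) = 2, (2,2) = 8 (and 1 more), after which (2,1) would have to be in {5} for the 17 across but in {1,3,4,6,7,9} for the 12 down — contradiction. So (1,2) = 6.
(1,3) = 7 − 6 = 1 completes the 7 across.

6, 1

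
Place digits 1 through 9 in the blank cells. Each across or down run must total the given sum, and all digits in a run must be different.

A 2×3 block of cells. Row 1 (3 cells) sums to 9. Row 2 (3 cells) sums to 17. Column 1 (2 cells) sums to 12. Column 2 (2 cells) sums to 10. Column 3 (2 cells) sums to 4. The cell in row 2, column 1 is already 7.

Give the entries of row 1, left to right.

4 in 2 cells must be {1,3}.
(1,1) = 12 − 7 = 5 completes the 12 down.
Given what's placed, (2,3) must be 1 to fit the 17 across and 4 down.
(1,3) = 4 − 1 = 3 completes the 4 down.
(2,2) = 17 − 8 = 9 completes the 17 across.
(1,2) = 9 − 8 = 1 completes the 9 across.

5, 1, 3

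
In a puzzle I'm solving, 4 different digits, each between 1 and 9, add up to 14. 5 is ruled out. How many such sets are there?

4 distinct digits from 1–9 sum between 10 and 30.
Dropping sets that contain 5.
Enumerating: {1,2,3,8}, {1,2,4,7}, {1,3,4,6}.

3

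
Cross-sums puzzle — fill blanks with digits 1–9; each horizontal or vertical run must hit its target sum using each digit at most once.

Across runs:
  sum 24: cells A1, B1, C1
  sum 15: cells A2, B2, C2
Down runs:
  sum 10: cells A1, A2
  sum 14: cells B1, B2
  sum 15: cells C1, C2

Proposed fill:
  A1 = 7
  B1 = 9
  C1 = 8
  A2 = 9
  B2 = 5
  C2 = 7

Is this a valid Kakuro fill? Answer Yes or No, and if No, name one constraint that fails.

No — the down run A1–A2 sums to 16, not 10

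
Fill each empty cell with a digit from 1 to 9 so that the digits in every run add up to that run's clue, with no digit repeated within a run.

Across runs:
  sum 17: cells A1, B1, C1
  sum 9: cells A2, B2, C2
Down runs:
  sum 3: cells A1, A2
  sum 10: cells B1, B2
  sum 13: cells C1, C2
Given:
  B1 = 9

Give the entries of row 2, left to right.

2, 1, 6

3 in 2 cells must be {1,2}.
B2 = 10 − 9 = 1 completes the 10 down.
Given what's placed, A2 must be 2 to fit the 9 across and 3 down.
C2 = 9 − 3 = 6 completes the 9 across.
A1 = 3 − 2 = 1 completes the 3 down.
C1 = 17 − 10 = 7 completes the 17 across.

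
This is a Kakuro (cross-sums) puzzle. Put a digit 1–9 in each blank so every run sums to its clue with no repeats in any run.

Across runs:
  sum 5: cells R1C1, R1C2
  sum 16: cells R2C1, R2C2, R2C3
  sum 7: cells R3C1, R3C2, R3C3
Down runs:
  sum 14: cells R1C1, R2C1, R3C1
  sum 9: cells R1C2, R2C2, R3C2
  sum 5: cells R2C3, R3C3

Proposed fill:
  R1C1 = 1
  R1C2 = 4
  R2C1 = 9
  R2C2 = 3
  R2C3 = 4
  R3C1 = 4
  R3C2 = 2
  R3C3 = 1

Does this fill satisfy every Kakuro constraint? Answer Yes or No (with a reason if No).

Across: 1+4=5; 9+3+4=16; 4+2+1=7. Down: 1+9+4=14; 4+3+2=9; 4+1=5. No digit repeats within any run.

Yes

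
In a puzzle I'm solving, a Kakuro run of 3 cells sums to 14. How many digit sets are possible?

3 distinct digits from 1–9 sum between 6 and 24.

8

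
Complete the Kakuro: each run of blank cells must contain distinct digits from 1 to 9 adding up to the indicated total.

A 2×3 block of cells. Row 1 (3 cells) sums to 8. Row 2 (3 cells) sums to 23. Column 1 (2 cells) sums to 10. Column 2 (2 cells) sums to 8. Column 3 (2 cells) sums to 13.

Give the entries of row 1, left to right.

23 in 3 cells must be {6,8,9}.
The 23 across and the 8 down share only 6, so (2,2) = 6.
(1,2) = 8 − 6 = 2 completes the 8 down.
Given what's placed, (1,3) must be 5 to fit the 8 across and 13 down.
(2,3) = 13 − 5 = 8 completes the 13 down.
(1,1) = 8 − 7 = 1 completes the 8 across.
(2,1) = 23 − 14 = 9 completes the 23 across.

1 2 5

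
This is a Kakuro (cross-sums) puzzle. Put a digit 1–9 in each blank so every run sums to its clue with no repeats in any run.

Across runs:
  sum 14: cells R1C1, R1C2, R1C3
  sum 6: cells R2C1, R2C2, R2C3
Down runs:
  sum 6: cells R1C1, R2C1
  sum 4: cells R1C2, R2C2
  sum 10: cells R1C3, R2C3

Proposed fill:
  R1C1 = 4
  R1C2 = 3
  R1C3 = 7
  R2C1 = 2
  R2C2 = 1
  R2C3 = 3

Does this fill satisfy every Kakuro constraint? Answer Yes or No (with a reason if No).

Yes

Across: 4+3+7=14; 2+1+3=6. Down: 4+2=6; 3+1=4; 7+3=10. No digit repeats within any run.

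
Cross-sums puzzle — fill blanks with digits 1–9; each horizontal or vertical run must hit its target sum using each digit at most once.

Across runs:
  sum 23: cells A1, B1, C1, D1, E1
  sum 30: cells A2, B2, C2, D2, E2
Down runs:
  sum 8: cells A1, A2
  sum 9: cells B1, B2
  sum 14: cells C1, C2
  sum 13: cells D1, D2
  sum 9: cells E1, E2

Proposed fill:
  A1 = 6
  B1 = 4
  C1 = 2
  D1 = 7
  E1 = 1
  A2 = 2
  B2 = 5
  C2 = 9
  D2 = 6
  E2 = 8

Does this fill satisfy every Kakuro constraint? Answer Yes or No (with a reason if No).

No — the down run C1–C2 sums to 11, not 14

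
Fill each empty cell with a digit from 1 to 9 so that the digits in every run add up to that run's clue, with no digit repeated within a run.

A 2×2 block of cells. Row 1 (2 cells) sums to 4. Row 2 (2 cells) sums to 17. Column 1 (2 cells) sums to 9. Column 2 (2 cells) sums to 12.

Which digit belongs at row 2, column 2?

9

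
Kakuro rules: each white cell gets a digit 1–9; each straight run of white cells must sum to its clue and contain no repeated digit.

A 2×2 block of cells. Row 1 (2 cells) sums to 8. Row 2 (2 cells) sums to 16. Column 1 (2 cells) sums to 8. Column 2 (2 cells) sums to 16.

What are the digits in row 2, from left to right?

16 in 2 cells must be {7,9}.
The 8 across and the 16 down share only 7, so (1,2) = 7.
The 16 across and the 8 down share only 7, so (2,1) = 7.
(2,2) = 16 − 7 = 9 completes the 16 across.
(1,1) = 8 − 7 = 1 completes the 8 across.

7 9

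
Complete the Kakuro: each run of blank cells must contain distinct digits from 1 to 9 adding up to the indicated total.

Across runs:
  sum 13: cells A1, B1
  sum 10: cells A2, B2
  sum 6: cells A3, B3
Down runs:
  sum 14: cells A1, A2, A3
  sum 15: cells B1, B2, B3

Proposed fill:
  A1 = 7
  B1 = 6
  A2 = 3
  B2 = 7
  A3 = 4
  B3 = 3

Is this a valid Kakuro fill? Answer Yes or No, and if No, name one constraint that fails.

No — the down run B1–B3 sums to 16, not 15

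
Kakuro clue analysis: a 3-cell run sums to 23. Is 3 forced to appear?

No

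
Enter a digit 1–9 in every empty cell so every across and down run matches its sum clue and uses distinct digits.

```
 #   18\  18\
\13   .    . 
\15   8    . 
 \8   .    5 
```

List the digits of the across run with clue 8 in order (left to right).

3 5

R2C2 = 15 − 8 = 7 completes the 15 across.
R3C1 = 8 − 5 = 3 completes the 8 across.
R1C1 = 18 − 11 = 7 completes the 18 down.
R1C2 = 13 − 7 = 6 completes the 13 across.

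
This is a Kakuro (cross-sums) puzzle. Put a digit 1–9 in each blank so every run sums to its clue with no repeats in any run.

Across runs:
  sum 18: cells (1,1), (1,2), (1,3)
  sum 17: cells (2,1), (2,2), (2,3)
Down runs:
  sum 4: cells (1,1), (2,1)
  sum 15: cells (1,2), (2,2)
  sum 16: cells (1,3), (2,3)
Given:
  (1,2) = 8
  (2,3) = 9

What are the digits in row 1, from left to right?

3, 8, 7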